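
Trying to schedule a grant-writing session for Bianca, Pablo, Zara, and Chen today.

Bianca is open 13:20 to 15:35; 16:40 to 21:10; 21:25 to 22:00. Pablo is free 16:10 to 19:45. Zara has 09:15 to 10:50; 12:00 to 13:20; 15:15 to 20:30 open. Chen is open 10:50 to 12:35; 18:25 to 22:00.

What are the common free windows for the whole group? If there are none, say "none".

Bianca ∩ Pablo: 16:40-19:45.
Bianca ∩ Pablo ∩ Zara: 16:40-19:45.
Bianca ∩ Pablo ∩ Zara ∩ Chen: 18:25-19:45.

18:25-19:45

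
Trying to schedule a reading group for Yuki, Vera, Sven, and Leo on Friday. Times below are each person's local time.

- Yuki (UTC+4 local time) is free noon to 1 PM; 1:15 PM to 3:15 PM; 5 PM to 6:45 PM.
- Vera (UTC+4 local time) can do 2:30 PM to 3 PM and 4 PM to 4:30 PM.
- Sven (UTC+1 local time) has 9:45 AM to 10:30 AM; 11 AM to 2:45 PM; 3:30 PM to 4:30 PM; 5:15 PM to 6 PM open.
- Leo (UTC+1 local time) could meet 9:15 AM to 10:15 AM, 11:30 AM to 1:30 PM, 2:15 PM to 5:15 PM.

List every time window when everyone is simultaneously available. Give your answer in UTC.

10:30-11:00

Yuki in UTC: 08:00-09:00, 09:15-11:15, 13:00-14:45 (subtract 4h to convert from UTC+4).
Vera in UTC: 10:30-11:00, 12:00-12:30 (subtract 4h to convert from UTC+4).
Sven in UTC: 08:45-09:30, 10:00-13:45, 14:30-15:30, 16:15-17:00 (subtract 1h to convert from UTC+1).
Leo in UTC: 08:15-09:15, 10:30-12:30, 13:15-16:15 (subtract 1h to convert from UTC+1).
Yuki ∩ Vera: 10:30-11:00.
Yuki ∩ Vera ∩ Sven: 10:30-11:00.
Yuki ∩ Vera ∩ Sven ∩ Leo: 10:30-11:00.
Those are the intersection windows.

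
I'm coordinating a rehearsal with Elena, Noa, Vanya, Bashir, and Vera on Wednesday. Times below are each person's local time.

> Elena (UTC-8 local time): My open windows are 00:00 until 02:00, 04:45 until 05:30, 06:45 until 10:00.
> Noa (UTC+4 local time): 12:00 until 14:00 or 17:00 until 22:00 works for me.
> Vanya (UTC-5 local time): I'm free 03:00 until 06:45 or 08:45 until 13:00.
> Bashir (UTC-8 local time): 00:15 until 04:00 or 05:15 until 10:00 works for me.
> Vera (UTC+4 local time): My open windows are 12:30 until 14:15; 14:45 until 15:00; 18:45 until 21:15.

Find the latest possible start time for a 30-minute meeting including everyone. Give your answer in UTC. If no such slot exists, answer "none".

16:45

Elena in UTC: 08:00-10:00, 12:45-13:30, 14:45-18:00 (add 8h to convert from UTC-8).
Noa in UTC: 08:00-10:00, 13:00-18:00 (subtract 4h to convert from UTC+4).
Vanya in UTC: 08:00-11:45, 13:45-18:00 (add 5h to convert from UTC-5).
Bashir in UTC: 08:15-12:00, 13:15-18:00 (add 8h to convert from UTC-8).
Vera in UTC: 08:30-10:15, 10:45-11:00, 14:45-17:15 (subtract 4h to convert from UTC+4).
Elena ∩ Noa: 08:00-10:00, 13:00-13:30, 14:45-18:00.
Elena ∩ Noa ∩ Vanya: 08:00-10:00, 14:45-18:00.
Elena ∩ Noa ∩ Vanya ∩ Bashir: 08:15-10:00, 14:45-18:00.
Elena ∩ Noa ∩ Vanya ∩ Bashir ∩ Vera: 08:30-10:00, 14:45-17:15.
So the common availability across everyone is 08:30-10:00, 14:45-17:15.
The last common window of at least 30 minutes is 14:45-17:15; a 30-minute meeting can start as late as 16:45 and still end by 17:15.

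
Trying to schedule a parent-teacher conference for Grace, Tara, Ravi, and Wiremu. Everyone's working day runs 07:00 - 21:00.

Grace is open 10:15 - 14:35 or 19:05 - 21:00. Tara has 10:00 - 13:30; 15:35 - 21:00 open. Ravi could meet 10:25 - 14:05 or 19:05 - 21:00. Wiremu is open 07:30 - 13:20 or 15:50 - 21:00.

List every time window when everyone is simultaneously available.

10:25-13:20, 19:05-21:00

Grace ∩ Tara: 10:15-13:30, 19:05-21:00.
Grace ∩ Tara ∩ Ravi: 10:25-13:30, 19:05-21:00.
Grace ∩ Tara ∩ Ravi ∩ Wiremu: 10:25-13:20, 19:05-21:00.
Those are the intersection windows.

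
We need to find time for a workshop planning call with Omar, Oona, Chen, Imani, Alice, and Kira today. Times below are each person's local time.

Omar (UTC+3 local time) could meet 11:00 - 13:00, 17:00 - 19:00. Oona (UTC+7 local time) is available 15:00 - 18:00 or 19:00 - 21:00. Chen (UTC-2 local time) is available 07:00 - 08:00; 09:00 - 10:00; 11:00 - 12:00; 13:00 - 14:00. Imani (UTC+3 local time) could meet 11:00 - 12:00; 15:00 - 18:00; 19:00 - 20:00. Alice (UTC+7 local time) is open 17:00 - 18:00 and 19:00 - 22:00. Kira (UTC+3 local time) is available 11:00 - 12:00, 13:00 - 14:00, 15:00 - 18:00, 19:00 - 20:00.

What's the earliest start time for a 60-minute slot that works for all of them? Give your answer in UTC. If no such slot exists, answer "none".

Omar in UTC: 08:00-10:00, 14:00-16:00 (subtract 3h to convert from UTC+3).
Oona in UTC: 08:00-11:00, 12:00-14:00 (subtract 7h to convert from UTC+7).
Chen in UTC: 09:00-10:00, 11:00-12:00, 13:00-14:00, 15:00-16:00 (add 2h to convert from UTC-2).
Imani in UTC: 08:00-09:00, 12:00-15:00, 16:00-17:00 (subtract 3h to convert from UTC+3).
Alice in UTC: 10:00-11:00, 12:00-15:00 (subtract 7h to convert from UTC+7).
Kira in UTC: 08:00-09:00, 10:00-11:00, 12:00-15:00, 16:00-17:00 (subtract 3h to convert from UTC+3).
Omar ∩ Oona: 08:00-10:00.
Omar ∩ Oona ∩ Chen: 09:00-10:00.
Omar ∩ Oona ∩ Chen ∩ Imani: ∅.
Omar ∩ Oona ∩ Chen ∩ Imani ∩ Alice: ∅.
Omar ∩ Oona ∩ Chen ∩ Imani ∩ Alice ∩ Kira: ∅.
There is no time when everyone is free.
No common window is at least 60 minutes long.

none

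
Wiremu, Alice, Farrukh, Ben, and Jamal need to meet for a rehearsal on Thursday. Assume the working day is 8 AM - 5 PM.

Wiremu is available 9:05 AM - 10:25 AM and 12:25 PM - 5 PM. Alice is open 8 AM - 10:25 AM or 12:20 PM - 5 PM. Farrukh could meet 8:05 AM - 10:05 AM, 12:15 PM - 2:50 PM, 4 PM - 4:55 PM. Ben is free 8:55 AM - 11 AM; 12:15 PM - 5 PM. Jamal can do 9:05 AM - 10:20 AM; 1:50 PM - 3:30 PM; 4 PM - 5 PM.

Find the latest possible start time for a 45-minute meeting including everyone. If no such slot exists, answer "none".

Wiremu ∩ Alice: 09:05-10:25, 12:25-17:00.
Wiremu ∩ Alice ∩ Farrukh: 09:05-10:05, 12:25-14:50, 16:00-16:55.
Wiremu ∩ Alice ∩ Farrukh ∩ Ben: 09:05-10:05, 12:25-14:50, 16:00-16:55.
Wiremu ∩ Alice ∩ Farrukh ∩ Ben ∩ Jamal: 09:05-10:05, 13:50-14:50, 16:00-16:55.
The last common window of at least 45 minutes is 16:00-16:55; a 45-minute meeting can start as late as 16:10 and still end by 16:55.

16:10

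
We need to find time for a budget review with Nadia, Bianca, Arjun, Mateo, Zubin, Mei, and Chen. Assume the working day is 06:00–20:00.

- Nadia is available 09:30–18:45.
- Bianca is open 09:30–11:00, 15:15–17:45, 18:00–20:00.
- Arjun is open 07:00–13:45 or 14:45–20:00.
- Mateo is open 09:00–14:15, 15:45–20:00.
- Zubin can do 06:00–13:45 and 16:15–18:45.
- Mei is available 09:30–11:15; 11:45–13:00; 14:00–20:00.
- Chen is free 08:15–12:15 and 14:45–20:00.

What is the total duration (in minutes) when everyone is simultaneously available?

Nadia ∩ Bianca: 09:30-11:00, 15:15-17:45, 18:00-18:45.
Nadia ∩ Bianca ∩ Arjun: 09:30-11:00, 15:15-17:45, 18:00-18:45.
Nadia ∩ Bianca ∩ Arjun ∩ Mateo: 09:30-11:00, 15:45-17:45, 18:00-18:45.
Nadia ∩ Bianca ∩ Arjun ∩ Mateo ∩ Zubin: 09:30-11:00, 16:15-17:45, 18:00-18:45.
Nadia ∩ Bianca ∩ Arjun ∩ Mateo ∩ Zubin ∩ Mei: 09:30-11:00, 16:15-17:45, 18:00-18:45.
Nadia ∩ Bianca ∩ Arjun ∩ Mateo ∩ Zubin ∩ Mei ∩ Chen: 09:30-11:00, 16:15-17:45, 18:00-18:45.
Summing the common windows: 90 + 90 + 45 = 225 minutes.

225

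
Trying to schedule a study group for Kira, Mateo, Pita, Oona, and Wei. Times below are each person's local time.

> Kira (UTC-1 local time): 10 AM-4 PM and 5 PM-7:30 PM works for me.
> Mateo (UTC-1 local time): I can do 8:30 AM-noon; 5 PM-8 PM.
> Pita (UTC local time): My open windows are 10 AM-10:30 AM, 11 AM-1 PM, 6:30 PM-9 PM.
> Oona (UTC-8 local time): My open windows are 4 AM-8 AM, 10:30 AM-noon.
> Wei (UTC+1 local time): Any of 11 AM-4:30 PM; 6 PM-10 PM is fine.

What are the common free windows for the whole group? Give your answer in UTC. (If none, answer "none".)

12:00-13:00, 18:30-20:00

Kira in UTC: 11:00-17:00, 18:00-20:30 (add 1h to convert from UTC-1).
Mateo in UTC: 09:30-13:00, 18:00-21:00 (add 1h to convert from UTC-1).
Pita in UTC: 10:00-10:30, 11:00-13:00, 18:30-21:00.
Oona in UTC: 12:00-16:00, 18:30-20:00 (add 8h to convert from UTC-8).
Wei in UTC: 10:00-15:30, 17:00-21:00 (subtract 1h to convert from UTC+1).
Kira ∩ Mateo: 11:00-13:00, 18:00-20:30.
Kira ∩ Mateo ∩ Pita: 11:00-13:00, 18:30-20:30.
Kira ∩ Mateo ∩ Pita ∩ Oona: 12:00-13:00, 18:30-20:00.
Kira ∩ Mateo ∩ Pita ∩ Oona ∩ Wei: 12:00-13:00, 18:30-20:00.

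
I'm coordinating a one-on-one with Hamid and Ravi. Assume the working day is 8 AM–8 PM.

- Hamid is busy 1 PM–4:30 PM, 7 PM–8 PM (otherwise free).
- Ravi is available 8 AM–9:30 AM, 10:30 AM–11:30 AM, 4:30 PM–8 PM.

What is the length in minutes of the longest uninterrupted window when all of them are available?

Hamid free: 08:00-13:00, 16:30-19:00 (invert busy blocks within the working day).
Ravi free: 08:00-09:30, 10:30-11:30, 16:30-20:00.
Hamid ∩ Ravi: 08:00-09:30, 10:30-11:30, 16:30-19:00.
So the common availability across everyone is 08:00-09:30, 10:30-11:30, 16:30-19:00.
The longest is 16:30-19:00 at 150 minutes.

150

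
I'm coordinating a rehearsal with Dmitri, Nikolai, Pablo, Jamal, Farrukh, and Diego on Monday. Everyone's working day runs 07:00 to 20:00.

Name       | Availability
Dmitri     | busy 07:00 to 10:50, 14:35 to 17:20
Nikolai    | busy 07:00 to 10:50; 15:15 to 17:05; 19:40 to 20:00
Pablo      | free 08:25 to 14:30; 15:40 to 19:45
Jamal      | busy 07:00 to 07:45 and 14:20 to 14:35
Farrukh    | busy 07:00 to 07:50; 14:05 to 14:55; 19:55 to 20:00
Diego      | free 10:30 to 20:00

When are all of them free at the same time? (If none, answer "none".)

10:50-14:05, 17:20-19:40

Dmitri free: 10:50-14:35, 17:20-20:00 (invert busy blocks within the working day).
Nikolai free: 10:50-15:15, 17:05-19:40 (invert busy blocks within the working day).
Pablo free: 08:25-14:30, 15:40-19:45.
Jamal free: 07:45-14:20, 14:35-20:00 (invert busy blocks within the working day).
Farrukh free: 07:50-14:05, 14:55-19:55 (invert busy blocks within the working day).
Diego free: 10:30-20:00.
Dmitri ∩ Nikolai: 10:50-14:35, 17:20-19:40.
Dmitri ∩ Nikolai ∩ Pablo: 10:50-14:30, 17:20-19:40.
Dmitri ∩ Nikolai ∩ Pablo ∩ Jamal: 10:50-14:20, 17:20-19:40.
Dmitri ∩ Nikolai ∩ Pablo ∩ Jamal ∩ Farrukh: 10:50-14:05, 17:20-19:40.
Dmitri ∩ Nikolai ∩ Pablo ∩ Jamal ∩ Farrukh ∩ Diego: 10:50-14:05, 17:20-19:40.
So the common availability across everyone is 10:50-14:05, 17:20-19:40.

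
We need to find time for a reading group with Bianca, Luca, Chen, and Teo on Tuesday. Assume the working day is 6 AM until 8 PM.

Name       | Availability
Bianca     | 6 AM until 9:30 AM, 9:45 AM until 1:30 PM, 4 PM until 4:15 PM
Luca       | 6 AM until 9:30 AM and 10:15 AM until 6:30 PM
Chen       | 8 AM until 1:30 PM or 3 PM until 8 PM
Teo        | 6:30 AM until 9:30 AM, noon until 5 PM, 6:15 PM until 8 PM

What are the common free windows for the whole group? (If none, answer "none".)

Bianca ∩ Luca: 06:00-09:30, 10:15-13:30, 16:00-16:15.
Bianca ∩ Luca ∩ Chen: 08:00-09:30, 10:15-13:30, 16:00-16:15.
Bianca ∩ Luca ∩ Chen ∩ Teo: 08:00-09:30, 12:00-13:30, 16:00-16:15.

08:00-09:30, 12:00-13:30, 16:00-16:15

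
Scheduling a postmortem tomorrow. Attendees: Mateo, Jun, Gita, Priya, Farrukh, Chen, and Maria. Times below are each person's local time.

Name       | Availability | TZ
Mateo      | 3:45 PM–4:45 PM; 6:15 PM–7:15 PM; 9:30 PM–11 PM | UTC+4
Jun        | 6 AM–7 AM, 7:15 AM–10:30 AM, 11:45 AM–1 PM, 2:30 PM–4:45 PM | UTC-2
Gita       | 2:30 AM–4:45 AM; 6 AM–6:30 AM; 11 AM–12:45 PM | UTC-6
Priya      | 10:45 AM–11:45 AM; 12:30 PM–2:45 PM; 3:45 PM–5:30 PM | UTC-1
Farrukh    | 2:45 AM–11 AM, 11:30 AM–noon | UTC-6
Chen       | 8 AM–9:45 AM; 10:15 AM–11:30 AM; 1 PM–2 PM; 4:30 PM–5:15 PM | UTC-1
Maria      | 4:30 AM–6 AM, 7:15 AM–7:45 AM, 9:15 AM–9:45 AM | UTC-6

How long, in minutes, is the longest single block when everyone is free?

0

Mateo in UTC: 11:45-12:45, 14:15-15:15, 17:30-19:00 (subtract 4h to convert from UTC+4).
Jun in UTC: 08:00-09:00, 09:15-12:30, 13:45-15:00, 16:30-18:45 (add 2h to convert from UTC-2).
Gita in UTC: 08:30-10:45, 12:00-12:30, 17:00-18:45 (add 6h to convert from UTC-6).
Priya in UTC: 11:45-12:45, 13:30-15:45, 16:45-18:30 (add 1h to convert from UTC-1).
Farrukh in UTC: 08:45-17:00, 17:30-18:00 (add 6h to convert from UTC-6).
Chen in UTC: 09:00-10:45, 11:15-12:30, 14:00-15:00, 17:30-18:15 (add 1h to convert from UTC-1).
Maria in UTC: 10:30-12:00, 13:15-13:45, 15:15-15:45 (add 6h to convert from UTC-6).
Mateo ∩ Jun: 11:45-12:30, 14:15-15:00, 17:30-18:45.
Mateo ∩ Jun ∩ Gita: 12:00-12:30, 17:30-18:45.
Mateo ∩ Jun ∩ Gita ∩ Priya: 12:00-12:30, 17:30-18:30.
Mateo ∩ Jun ∩ Gita ∩ Priya ∩ Farrukh: 12:00-12:30, 17:30-18:00.
Mateo ∩ Jun ∩ Gita ∩ Priya ∩ Farrukh ∩ Chen: 12:00-12:30, 17:30-18:00.
Mateo ∩ Jun ∩ Gita ∩ Priya ∩ Farrukh ∩ Chen ∩ Maria: ∅.
There is no time when everyone is free.
No common window exists, so the longest block is 0 minutes.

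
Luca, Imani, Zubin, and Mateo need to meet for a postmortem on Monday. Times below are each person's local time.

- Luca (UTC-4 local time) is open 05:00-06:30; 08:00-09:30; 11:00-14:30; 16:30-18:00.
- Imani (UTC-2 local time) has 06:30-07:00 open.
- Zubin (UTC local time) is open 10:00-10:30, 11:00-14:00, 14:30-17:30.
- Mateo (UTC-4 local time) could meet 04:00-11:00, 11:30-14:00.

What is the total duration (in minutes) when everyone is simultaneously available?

0

Luca in UTC: 09:00-10:30, 12:00-13:30, 15:00-18:30, 20:30-22:00 (add 4h to convert from UTC-4).
Imani in UTC: 08:30-09:00 (add 2h to convert from UTC-2).
Zubin in UTC: 10:00-10:30, 11:00-14:00, 14:30-17:30.
Mateo in UTC: 08:00-15:00, 15:30-18:00 (add 4h to convert from UTC-4).
Luca ∩ Imani: ∅.
Luca ∩ Imani ∩ Zubin: ∅.
Luca ∩ Imani ∩ Zubin ∩ Mateo: ∅.
There is no time when everyone is free.
There is no common window, so the total is 0 minutes.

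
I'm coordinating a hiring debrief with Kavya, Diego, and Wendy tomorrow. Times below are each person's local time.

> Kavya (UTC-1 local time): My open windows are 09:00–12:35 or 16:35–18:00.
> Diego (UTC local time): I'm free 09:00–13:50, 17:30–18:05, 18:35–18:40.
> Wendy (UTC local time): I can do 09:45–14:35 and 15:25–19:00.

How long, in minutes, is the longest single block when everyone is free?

215

Kavya in UTC: 10:00-13:35, 17:35-19:00 (add 1h to convert from UTC-1).
Diego in UTC: 09:00-13:50, 17:30-18:05, 18:35-18:40.
Wendy in UTC: 09:45-14:35, 15:25-19:00.
Kavya ∩ Diego: 10:00-13:35, 17:35-18:05, 18:35-18:40.
Kavya ∩ Diego ∩ Wendy: 10:00-13:35, 17:35-18:05, 18:35-18:40.
So the common availability across everyone is 10:00-13:35, 17:35-18:05, 18:35-18:40.
The longest is 10:00-13:35 at 215 minutes.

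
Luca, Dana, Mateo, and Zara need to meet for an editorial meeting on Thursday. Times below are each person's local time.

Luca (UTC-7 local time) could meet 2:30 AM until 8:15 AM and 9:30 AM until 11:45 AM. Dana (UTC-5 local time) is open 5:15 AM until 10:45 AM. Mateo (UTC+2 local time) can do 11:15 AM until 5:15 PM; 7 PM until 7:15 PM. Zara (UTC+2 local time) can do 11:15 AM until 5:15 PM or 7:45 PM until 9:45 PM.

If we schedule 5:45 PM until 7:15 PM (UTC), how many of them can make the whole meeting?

1

Luca in UTC: 09:30-15:15, 16:30-18:45 (add 7h to convert from UTC-7).
Dana in UTC: 10:15-15:45 (add 5h to convert from UTC-5).
Mateo in UTC: 09:15-15:15, 17:00-17:15 (subtract 2h to convert from UTC+2).
Zara in UTC: 09:15-15:15, 17:45-19:45 (subtract 2h to convert from UTC+2).
Zara can make the full 17:45-19:15 slot — that's 1.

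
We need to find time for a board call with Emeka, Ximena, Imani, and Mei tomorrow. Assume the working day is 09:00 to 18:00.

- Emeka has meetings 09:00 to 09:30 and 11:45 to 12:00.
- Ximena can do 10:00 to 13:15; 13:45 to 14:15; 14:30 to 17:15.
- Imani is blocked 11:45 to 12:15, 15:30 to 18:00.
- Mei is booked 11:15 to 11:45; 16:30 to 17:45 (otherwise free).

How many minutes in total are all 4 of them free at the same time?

225

Emeka free: 09:30-11:45, 12:00-18:00 (invert busy blocks within the working day).
Ximena free: 10:00-13:15, 13:45-14:15, 14:30-17:15.
Imani free: 09:00-11:45, 12:15-15:30 (invert busy blocks within the working day).
Mei free: 09:00-11:15, 11:45-16:30, 17:45-18:00 (invert busy blocks within the working day).
Emeka ∩ Ximena: 10:00-11:45, 12:00-13:15, 13:45-14:15, 14:30-17:15.
Emeka ∩ Ximena ∩ Imani: 10:00-11:45, 12:15-13:15, 13:45-14:15, 14:30-15:30.
Emeka ∩ Ximena ∩ Imani ∩ Mei: 10:00-11:15, 12:15-13:15, 13:45-14:15, 14:30-15:30.
Those are the intersection windows.
Summing the common windows: 75 + 60 + 30 + 60 = 225 minutes.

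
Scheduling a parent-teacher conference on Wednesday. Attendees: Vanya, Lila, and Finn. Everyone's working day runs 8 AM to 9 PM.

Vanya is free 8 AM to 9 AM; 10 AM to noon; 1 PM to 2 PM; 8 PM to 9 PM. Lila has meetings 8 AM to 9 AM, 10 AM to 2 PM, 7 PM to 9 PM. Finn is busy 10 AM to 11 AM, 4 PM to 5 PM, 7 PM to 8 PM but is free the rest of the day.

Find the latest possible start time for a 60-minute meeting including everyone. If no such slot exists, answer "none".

Vanya free: 08:00-09:00, 10:00-12:00, 13:00-14:00, 20:00-21:00.
Lila free: 09:00-10:00, 14:00-19:00 (invert busy blocks within the working day).
Finn free: 08:00-10:00, 11:00-16:00, 17:00-19:00, 20:00-21:00 (invert busy blocks within the working day).
Vanya ∩ Lila: ∅.
Vanya ∩ Lila ∩ Finn: ∅.
There is no time when everyone is free.
No common window is at least 60 minutes long.

none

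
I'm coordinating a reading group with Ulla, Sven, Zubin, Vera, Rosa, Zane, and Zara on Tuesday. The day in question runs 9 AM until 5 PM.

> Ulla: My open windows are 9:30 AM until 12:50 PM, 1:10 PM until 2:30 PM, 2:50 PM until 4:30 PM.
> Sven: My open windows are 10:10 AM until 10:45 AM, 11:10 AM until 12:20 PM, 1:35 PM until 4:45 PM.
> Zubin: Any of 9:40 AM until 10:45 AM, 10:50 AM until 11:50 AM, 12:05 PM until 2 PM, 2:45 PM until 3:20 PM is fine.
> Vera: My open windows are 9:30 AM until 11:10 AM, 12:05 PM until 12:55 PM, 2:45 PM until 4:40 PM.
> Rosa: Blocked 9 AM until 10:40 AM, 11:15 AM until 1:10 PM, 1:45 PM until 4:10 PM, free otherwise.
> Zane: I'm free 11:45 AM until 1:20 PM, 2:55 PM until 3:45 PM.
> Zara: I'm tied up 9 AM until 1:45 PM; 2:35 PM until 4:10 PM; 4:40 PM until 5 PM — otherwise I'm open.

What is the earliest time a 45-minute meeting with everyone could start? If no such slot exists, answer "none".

none

Ulla free: 09:30-12:50, 13:10-14:30, 14:50-16:30.
Sven free: 10:10-10:45, 11:10-12:20, 13:35-16:45.
Zubin free: 09:40-10:45, 10:50-11:50, 12:05-14:00, 14:45-15:20.
Vera free: 09:30-11:10, 12:05-12:55, 14:45-16:40.
Rosa free: 10:40-11:15, 13:10-13:45, 16:10-17:00 (invert busy blocks within the working day).
Zane free: 11:45-13:20, 14:55-15:45.
Zara free: 13:45-14:35, 16:10-16:40 (invert busy blocks within the working day).
Ulla ∩ Sven: 10:10-10:45, 11:10-12:20, 13:35-14:30, 14:50-16:30.
Ulla ∩ Sven ∩ Zubin: 10:10-10:45, 11:10-11:50, 12:05-12:20, 13:35-14:00, 14:50-15:20.
Ulla ∩ Sven ∩ Zubin ∩ Vera: 10:10-10:45, 12:05-12:20, 14:50-15:20.
Ulla ∩ Sven ∩ Zubin ∩ Vera ∩ Rosa: 10:40-10:45.
Ulla ∩ Sven ∩ Zubin ∩ Vera ∩ Rosa ∩ Zane: ∅.
Ulla ∩ Sven ∩ Zubin ∩ Vera ∩ Rosa ∩ Zane ∩ Zara: ∅.
There is no time when everyone is free.
No common window is at least 45 minutes long.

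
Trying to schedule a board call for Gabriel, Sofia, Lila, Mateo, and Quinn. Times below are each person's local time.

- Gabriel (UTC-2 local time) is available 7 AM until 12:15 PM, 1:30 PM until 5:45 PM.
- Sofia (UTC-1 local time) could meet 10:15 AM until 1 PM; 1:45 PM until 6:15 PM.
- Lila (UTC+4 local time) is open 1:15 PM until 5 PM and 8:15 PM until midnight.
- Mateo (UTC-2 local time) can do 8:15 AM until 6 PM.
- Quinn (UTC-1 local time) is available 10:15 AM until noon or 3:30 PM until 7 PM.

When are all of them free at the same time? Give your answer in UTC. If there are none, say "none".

11:15-13:00, 16:30-19:15

Gabriel in UTC: 09:00-14:15, 15:30-19:45 (add 2h to convert from UTC-2).
Sofia in UTC: 11:15-14:00, 14:45-19:15 (add 1h to convert from UTC-1).
Lila in UTC: 09:15-13:00, 16:15-20:00 (subtract 4h to convert from UTC+4).
Mateo in UTC: 10:15-20:00 (add 2h to convert from UTC-2).
Quinn in UTC: 11:15-13:00, 16:30-20:00 (add 1h to convert from UTC-1).
Gabriel ∩ Sofia: 11:15-14:00, 15:30-19:15.
Gabriel ∩ Sofia ∩ Lila: 11:15-13:00, 16:15-19:15.
Gabriel ∩ Sofia ∩ Lila ∩ Mateo: 11:15-13:00, 16:15-19:15.
Gabriel ∩ Sofia ∩ Lila ∩ Mateo ∩ Quinn: 11:15-13:00, 16:30-19:15.
Those are the intersection windows.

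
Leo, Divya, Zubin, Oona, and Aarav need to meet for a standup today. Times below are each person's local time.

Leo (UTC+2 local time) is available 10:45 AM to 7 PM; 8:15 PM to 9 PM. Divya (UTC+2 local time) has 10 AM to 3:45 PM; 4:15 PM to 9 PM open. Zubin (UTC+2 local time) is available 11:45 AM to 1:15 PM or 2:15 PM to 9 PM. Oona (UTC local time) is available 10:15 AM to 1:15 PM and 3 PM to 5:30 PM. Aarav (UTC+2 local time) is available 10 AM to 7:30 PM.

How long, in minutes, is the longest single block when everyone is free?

120

Leo in UTC: 08:45-17:00, 18:15-19:00 (subtract 2h to convert from UTC+2).
Divya in UTC: 08:00-13:45, 14:15-19:00 (subtract 2h to convert from UTC+2).
Zubin in UTC: 09:45-11:15, 12:15-19:00 (subtract 2h to convert from UTC+2).
Oona in UTC: 10:15-13:15, 15:00-17:30.
Aarav in UTC: 08:00-17:30 (subtract 2h to convert from UTC+2).
Leo ∩ Divya: 08:45-13:45, 14:15-17:00, 18:15-19:00.
Leo ∩ Divya ∩ Zubin: 09:45-11:15, 12:15-13:45, 14:15-17:00, 18:15-19:00.
Leo ∩ Divya ∩ Zubin ∩ Oona: 10:15-11:15, 12:15-13:15, 15:00-17:00.
Leo ∩ Divya ∩ Zubin ∩ Oona ∩ Aarav: 10:15-11:15, 12:15-13:15, 15:00-17:00.
So the common availability across everyone is 10:15-11:15, 12:15-13:15, 15:00-17:00.
The longest is 15:00-17:00 at 120 minutes.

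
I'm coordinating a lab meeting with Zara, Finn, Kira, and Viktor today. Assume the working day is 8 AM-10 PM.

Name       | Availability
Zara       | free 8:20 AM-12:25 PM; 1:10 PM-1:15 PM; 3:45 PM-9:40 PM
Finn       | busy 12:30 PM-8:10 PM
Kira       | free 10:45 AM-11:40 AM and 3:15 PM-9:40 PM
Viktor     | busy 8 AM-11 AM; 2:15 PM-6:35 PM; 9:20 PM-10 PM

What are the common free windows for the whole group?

11:00-11:40, 20:10-21:20

Zara free: 08:20-12:25, 13:10-13:15, 15:45-21:40.
Finn free: 08:00-12:30, 20:10-22:00 (invert busy blocks within the working day).
Kira free: 10:45-11:40, 15:15-21:40.
Viktor free: 11:00-14:15, 18:35-21:20 (invert busy blocks within the working day).
Zara ∩ Finn: 08:20-12:25, 20:10-21:40.
Zara ∩ Finn ∩ Kira: 10:45-11:40, 20:10-21:40.
Zara ∩ Finn ∩ Kira ∩ Viktor: 11:00-11:40, 20:10-21:20.
Those are the intersection windows.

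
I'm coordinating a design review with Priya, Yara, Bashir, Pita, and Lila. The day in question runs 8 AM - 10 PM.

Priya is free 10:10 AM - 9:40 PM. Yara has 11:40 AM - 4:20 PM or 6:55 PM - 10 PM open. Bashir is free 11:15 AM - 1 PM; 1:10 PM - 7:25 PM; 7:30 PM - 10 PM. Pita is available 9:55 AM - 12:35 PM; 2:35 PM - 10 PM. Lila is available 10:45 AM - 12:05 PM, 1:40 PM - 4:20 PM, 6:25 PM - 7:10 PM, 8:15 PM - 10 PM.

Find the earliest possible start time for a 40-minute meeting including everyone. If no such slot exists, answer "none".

Priya ∩ Yara: 11:40-16:20, 18:55-21:40.
Priya ∩ Yara ∩ Bashir: 11:40-13:00, 13:10-16:20, 18:55-19:25, 19:30-21:40.
Priya ∩ Yara ∩ Bashir ∩ Pita: 11:40-12:35, 14:35-16:20, 18:55-19:25, 19:30-21:40.
Priya ∩ Yara ∩ Bashir ∩ Pita ∩ Lila: 11:40-12:05, 14:35-16:20, 18:55-19:10, 20:15-21:40.
The first common window of at least 40 minutes is 14:35-16:20, so the earliest start is 14:35.

14:35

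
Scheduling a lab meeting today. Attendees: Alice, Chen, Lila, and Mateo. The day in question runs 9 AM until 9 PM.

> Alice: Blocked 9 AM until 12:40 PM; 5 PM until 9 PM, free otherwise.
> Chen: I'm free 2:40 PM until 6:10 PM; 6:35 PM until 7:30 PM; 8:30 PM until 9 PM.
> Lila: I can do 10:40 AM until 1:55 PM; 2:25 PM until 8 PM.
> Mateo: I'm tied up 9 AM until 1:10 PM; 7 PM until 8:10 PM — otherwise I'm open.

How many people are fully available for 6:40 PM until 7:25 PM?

Alice free: 12:40-17:00 (invert busy blocks within the working day).
Chen free: 14:40-18:10, 18:35-19:30, 20:30-21:00.
Lila free: 10:40-13:55, 14:25-20:00.
Mateo free: 13:10-19:00, 20:10-21:00 (invert busy blocks within the working day).
Chen and Lila can make the full 18:40-19:25 slot — that's 2.

2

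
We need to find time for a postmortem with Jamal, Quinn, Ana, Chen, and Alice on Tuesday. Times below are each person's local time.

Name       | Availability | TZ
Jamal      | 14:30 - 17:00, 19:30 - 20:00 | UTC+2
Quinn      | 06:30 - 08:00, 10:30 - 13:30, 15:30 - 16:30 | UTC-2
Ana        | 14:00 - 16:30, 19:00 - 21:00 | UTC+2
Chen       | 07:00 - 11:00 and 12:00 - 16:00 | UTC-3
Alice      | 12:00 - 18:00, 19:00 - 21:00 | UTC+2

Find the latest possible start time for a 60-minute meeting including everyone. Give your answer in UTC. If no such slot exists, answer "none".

Jamal in UTC: 12:30-15:00, 17:30-18:00 (subtract 2h to convert from UTC+2).
Quinn in UTC: 08:30-10:00, 12:30-15:30, 17:30-18:30 (add 2h to convert from UTC-2).
Ana in UTC: 12:00-14:30, 17:00-19:00 (subtract 2h to convert from UTC+2).
Chen in UTC: 10:00-14:00, 15:00-19:00 (add 3h to convert from UTC-3).
Alice in UTC: 10:00-16:00, 17:00-19:00 (subtract 2h to convert from UTC+2).
Jamal ∩ Quinn: 12:30-15:00, 17:30-18:00.
Jamal ∩ Quinn ∩ Ana: 12:30-14:30, 17:30-18:00.
Jamal ∩ Quinn ∩ Ana ∩ Chen: 12:30-14:00, 17:30-18:00.
Jamal ∩ Quinn ∩ Ana ∩ Chen ∩ Alice: 12:30-14:00, 17:30-18:00.
The last common window of at least 60 minutes is 12:30-14:00; a 60-minute meeting can start as late as 13:00 and still end by 14:00.

13:00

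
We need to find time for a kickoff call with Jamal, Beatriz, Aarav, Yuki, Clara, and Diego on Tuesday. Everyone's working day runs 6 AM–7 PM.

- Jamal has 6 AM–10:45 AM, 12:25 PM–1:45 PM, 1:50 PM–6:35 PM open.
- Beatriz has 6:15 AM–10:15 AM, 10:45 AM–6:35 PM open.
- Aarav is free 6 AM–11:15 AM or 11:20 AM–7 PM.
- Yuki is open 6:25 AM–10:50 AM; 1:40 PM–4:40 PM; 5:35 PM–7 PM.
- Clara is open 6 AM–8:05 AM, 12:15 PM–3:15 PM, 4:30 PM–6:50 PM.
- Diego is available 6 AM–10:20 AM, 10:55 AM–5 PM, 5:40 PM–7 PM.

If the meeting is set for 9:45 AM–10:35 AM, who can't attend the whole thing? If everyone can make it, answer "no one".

Beatriz, Clara, Diego

Jamal: free for 09:45-10:35. Beatriz: not fully free for 09:45-10:35. Aarav: free for 09:45-10:35. Yuki: free for 09:45-10:35. Clara: not fully free for 09:45-10:35. Diego: not fully free for 09:45-10:35.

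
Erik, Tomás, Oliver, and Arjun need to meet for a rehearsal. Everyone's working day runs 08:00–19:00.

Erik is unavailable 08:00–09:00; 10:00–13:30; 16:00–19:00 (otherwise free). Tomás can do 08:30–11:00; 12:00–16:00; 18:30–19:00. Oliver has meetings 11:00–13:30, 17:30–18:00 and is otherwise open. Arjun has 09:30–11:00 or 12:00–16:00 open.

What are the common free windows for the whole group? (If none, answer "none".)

Erik free: 09:00-10:00, 13:30-16:00 (invert busy blocks within the working day).
Tomás free: 08:30-11:00, 12:00-16:00, 18:30-19:00.
Oliver free: 08:00-11:00, 13:30-17:30, 18:00-19:00 (invert busy blocks within the working day).
Arjun free: 09:30-11:00, 12:00-16:00.
Erik ∩ Tomás: 09:00-10:00, 13:30-16:00.
Erik ∩ Tomás ∩ Oliver: 09:00-10:00, 13:30-16:00.
Erik ∩ Tomás ∩ Oliver ∩ Arjun: 09:30-10:00, 13:30-16:00.

09:30-10:00, 13:30-16:00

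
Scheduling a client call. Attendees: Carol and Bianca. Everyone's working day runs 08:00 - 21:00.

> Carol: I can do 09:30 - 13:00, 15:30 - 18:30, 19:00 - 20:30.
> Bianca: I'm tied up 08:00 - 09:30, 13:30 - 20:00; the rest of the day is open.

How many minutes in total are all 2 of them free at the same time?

Carol free: 09:30-13:00, 15:30-18:30, 19:00-20:30.
Bianca free: 09:30-13:30, 20:00-21:00 (invert busy blocks within the working day).
Carol ∩ Bianca: 09:30-13:00, 20:00-20:30.
Summing the common windows: 210 + 30 = 240 minutes.

240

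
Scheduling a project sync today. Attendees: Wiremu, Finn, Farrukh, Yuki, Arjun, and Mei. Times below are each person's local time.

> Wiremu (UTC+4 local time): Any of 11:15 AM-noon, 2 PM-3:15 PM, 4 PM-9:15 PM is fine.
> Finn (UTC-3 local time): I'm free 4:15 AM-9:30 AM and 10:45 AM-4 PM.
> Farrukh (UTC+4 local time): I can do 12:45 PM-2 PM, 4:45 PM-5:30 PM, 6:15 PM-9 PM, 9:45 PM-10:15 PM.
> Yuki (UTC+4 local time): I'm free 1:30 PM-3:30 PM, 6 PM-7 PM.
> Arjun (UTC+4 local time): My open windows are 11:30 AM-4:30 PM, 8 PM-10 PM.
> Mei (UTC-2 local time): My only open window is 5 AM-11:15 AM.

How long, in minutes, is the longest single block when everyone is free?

Wiremu in UTC: 07:15-08:00, 10:00-11:15, 12:00-17:15 (subtract 4h to convert from UTC+4).
Finn in UTC: 07:15-12:30, 13:45-19:00 (add 3h to convert from UTC-3).
Farrukh in UTC: 08:45-10:00, 12:45-13:30, 14:15-17:00, 17:45-18:15 (subtract 4h to convert from UTC+4).
Yuki in UTC: 09:30-11:30, 14:00-15:00 (subtract 4h to convert from UTC+4).
Arjun in UTC: 07:30-12:30, 16:00-18:00 (subtract 4h to convert from UTC+4).
Mei in UTC: 07:00-13:15 (add 2h to convert from UTC-2).
Wiremu ∩ Finn: 07:15-08:00, 10:00-11:15, 12:00-12:30, 13:45-17:15.
Wiremu ∩ Finn ∩ Farrukh: 14:15-17:00.
Wiremu ∩ Finn ∩ Farrukh ∩ Yuki: 14:15-15:00.
Wiremu ∩ Finn ∩ Farrukh ∩ Yuki ∩ Arjun: ∅.
Wiremu ∩ Finn ∩ Farrukh ∩ Yuki ∩ Arjun ∩ Mei: ∅.
There is no time when everyone is free.
No common window exists, so the longest block is 0 minutes.

0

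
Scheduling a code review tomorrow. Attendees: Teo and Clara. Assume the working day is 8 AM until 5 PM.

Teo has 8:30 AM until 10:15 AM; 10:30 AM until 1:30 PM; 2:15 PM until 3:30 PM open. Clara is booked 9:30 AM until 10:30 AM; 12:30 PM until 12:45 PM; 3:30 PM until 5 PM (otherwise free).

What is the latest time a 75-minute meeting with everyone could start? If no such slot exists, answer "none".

14:15

Teo free: 08:30-10:15, 10:30-13:30, 14:15-15:30.
Clara free: 08:00-09:30, 10:30-12:30, 12:45-15:30 (invert busy blocks within the working day).
Teo ∩ Clara: 08:30-09:30, 10:30-12:30, 12:45-13:30, 14:15-15:30.
The last common window of at least 75 minutes is 14:15-15:30; a 75-minute meeting can start as late as 14:15 and still end by 15:30.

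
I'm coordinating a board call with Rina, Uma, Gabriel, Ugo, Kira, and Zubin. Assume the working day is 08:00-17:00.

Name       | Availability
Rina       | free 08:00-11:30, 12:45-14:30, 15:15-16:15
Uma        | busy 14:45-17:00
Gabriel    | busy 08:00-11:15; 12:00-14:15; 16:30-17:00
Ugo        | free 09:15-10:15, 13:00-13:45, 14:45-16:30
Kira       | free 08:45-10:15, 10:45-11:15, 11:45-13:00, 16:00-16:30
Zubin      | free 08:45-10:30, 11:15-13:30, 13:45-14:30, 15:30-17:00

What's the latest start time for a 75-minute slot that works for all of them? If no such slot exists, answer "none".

none

Rina free: 08:00-11:30, 12:45-14:30, 15:15-16:15.
Uma free: 08:00-14:45 (invert busy blocks within the working day).
Gabriel free: 11:15-12:00, 14:15-16:30 (invert busy blocks within the working day).
Ugo free: 09:15-10:15, 13:00-13:45, 14:45-16:30.
Kira free: 08:45-10:15, 10:45-11:15, 11:45-13:00, 16:00-16:30.
Zubin free: 08:45-10:30, 11:15-13:30, 13:45-14:30, 15:30-17:00.
Rina ∩ Uma: 08:00-11:30, 12:45-14:30.
Rina ∩ Uma ∩ Gabriel: 11:15-11:30, 14:15-14:30.
Rina ∩ Uma ∩ Gabriel ∩ Ugo: ∅.
Rina ∩ Uma ∩ Gabriel ∩ Ugo ∩ Kira: ∅.
Rina ∩ Uma ∩ Gabriel ∩ Ugo ∩ Kira ∩ Zubin: ∅.
There is no time when everyone is free.
No common window is at least 75 minutes long.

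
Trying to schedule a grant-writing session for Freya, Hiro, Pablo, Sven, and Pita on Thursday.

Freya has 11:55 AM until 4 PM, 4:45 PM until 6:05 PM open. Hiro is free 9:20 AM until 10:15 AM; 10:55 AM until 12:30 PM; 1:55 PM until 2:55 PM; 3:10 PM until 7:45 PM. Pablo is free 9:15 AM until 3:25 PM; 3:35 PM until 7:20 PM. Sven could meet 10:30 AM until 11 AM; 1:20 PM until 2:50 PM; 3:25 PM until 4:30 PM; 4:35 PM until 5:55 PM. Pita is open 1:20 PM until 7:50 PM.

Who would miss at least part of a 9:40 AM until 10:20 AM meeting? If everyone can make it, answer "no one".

Freya, Hiro, Pita, Sven

Freya: not fully free for 09:40-10:20. Hiro: not fully free for 09:40-10:20. Pablo: free for 09:40-10:20. Sven: not fully free for 09:40-10:20. Pita: not fully free for 09:40-10:20.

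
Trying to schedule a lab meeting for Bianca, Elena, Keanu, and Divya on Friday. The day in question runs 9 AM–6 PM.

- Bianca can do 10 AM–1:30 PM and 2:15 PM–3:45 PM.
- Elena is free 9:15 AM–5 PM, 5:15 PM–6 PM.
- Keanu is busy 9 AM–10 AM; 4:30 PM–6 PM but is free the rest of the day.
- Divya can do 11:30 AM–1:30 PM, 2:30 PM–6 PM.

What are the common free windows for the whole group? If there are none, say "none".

Bianca free: 10:00-13:30, 14:15-15:45.
Elena free: 09:15-17:00, 17:15-18:00.
Keanu free: 10:00-16:30 (invert busy blocks within the working day).
Divya free: 11:30-13:30, 14:30-18:00.
Bianca ∩ Elena: 10:00-13:30, 14:15-15:45.
Bianca ∩ Elena ∩ Keanu: 10:00-13:30, 14:15-15:45.
Bianca ∩ Elena ∩ Keanu ∩ Divya: 11:30-13:30, 14:30-15:45.

11:30-13:30, 14:30-15:45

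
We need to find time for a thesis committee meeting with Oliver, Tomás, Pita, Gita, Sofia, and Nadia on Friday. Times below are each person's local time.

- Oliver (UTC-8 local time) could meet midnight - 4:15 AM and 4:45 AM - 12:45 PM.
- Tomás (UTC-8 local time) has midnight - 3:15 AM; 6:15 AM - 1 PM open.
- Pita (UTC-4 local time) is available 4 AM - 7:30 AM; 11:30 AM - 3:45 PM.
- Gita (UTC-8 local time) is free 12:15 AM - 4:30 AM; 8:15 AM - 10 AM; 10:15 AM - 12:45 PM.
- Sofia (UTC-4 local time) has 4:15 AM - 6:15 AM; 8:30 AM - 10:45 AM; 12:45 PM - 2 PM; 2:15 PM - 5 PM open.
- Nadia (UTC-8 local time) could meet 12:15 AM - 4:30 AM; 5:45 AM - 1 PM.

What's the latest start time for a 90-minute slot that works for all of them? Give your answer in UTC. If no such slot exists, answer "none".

18:15

Oliver in UTC: 08:00-12:15, 12:45-20:45 (add 8h to convert from UTC-8).
Tomás in UTC: 08:00-11:15, 14:15-21:00 (add 8h to convert from UTC-8).
Pita in UTC: 08:00-11:30, 15:30-19:45 (add 4h to convert from UTC-4).
Gita in UTC: 08:15-12:30, 16:15-18:00, 18:15-20:45 (add 8h to convert from UTC-8).
Sofia in UTC: 08:15-10:15, 12:30-14:45, 16:45-18:00, 18:15-21:00 (add 4h to convert from UTC-4).
Nadia in UTC: 08:15-12:30, 13:45-21:00 (add 8h to convert from UTC-8).
Oliver ∩ Tomás: 08:00-11:15, 14:15-20:45.
Oliver ∩ Tomás ∩ Pita: 08:00-11:15, 15:30-19:45.
Oliver ∩ Tomás ∩ Pita ∩ Gita: 08:15-11:15, 16:15-18:00, 18:15-19:45.
Oliver ∩ Tomás ∩ Pita ∩ Gita ∩ Sofia: 08:15-10:15, 16:45-18:00, 18:15-19:45.
Oliver ∩ Tomás ∩ Pita ∩ Gita ∩ Sofia ∩ Nadia: 08:15-10:15, 16:45-18:00, 18:15-19:45.
So the common availability across everyone is 08:15-10:15, 16:45-18:00, 18:15-19:45.
The last common window of at least 90 minutes is 18:15-19:45; a 90-minute meeting can start as late as 18:15 and still end by 19:45.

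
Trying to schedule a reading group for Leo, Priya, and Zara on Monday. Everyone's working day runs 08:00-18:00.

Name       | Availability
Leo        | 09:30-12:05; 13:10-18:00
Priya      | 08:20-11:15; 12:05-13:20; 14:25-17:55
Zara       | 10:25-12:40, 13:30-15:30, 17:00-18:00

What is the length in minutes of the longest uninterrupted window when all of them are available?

Leo ∩ Priya: 09:30-11:15, 13:10-13:20, 14:25-17:55.
Leo ∩ Priya ∩ Zara: 10:25-11:15, 14:25-15:30, 17:00-17:55.
The longest is 14:25-15:30 at 65 minutes.

65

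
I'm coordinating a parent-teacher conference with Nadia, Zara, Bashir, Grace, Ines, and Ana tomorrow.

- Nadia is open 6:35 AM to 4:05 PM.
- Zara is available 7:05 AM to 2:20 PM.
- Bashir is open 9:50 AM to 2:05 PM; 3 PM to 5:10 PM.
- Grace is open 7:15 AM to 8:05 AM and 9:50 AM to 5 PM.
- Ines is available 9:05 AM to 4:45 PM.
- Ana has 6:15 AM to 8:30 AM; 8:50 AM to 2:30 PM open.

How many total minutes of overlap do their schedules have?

255

Nadia ∩ Zara: 07:05-14:20.
Nadia ∩ Zara ∩ Bashir: 09:50-14:05.
Nadia ∩ Zara ∩ Bashir ∩ Grace: 09:50-14:05.
Nadia ∩ Zara ∩ Bashir ∩ Grace ∩ Ines: 09:50-14:05.
Nadia ∩ Zara ∩ Bashir ∩ Grace ∩ Ines ∩ Ana: 09:50-14:05.
So the common availability across everyone is 09:50-14:05.
That's a single block of 255 minutes.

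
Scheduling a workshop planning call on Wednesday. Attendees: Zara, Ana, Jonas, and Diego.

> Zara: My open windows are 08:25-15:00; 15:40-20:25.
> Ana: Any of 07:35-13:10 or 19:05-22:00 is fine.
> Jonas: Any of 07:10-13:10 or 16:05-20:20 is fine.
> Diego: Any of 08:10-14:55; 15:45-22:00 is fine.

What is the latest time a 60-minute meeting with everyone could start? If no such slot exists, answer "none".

Zara ∩ Ana: 08:25-13:10, 19:05-20:25.
Zara ∩ Ana ∩ Jonas: 08:25-13:10, 19:05-20:20.
Zara ∩ Ana ∩ Jonas ∩ Diego: 08:25-13:10, 19:05-20:20.
The last common window of at least 60 minutes is 19:05-20:20; a 60-minute meeting can start as late as 19:20 and still end by 20:20.

19:20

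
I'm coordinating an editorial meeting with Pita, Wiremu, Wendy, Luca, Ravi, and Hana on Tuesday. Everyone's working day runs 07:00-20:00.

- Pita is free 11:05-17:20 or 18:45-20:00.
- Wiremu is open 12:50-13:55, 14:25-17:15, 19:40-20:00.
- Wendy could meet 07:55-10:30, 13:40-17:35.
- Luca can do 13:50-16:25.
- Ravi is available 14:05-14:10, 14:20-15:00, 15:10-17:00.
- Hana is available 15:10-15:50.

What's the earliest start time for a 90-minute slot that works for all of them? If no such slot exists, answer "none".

none

Pita ∩ Wiremu: 12:50-13:55, 14:25-17:15, 19:40-20:00.
Pita ∩ Wiremu ∩ Wendy: 13:40-13:55, 14:25-17:15.
Pita ∩ Wiremu ∩ Wendy ∩ Luca: 13:50-13:55, 14:25-16:25.
Pita ∩ Wiremu ∩ Wendy ∩ Luca ∩ Ravi: 14:25-15:00, 15:10-16:25.
Pita ∩ Wiremu ∩ Wendy ∩ Luca ∩ Ravi ∩ Hana: 15:10-15:50.
No common window is at least 90 minutes long.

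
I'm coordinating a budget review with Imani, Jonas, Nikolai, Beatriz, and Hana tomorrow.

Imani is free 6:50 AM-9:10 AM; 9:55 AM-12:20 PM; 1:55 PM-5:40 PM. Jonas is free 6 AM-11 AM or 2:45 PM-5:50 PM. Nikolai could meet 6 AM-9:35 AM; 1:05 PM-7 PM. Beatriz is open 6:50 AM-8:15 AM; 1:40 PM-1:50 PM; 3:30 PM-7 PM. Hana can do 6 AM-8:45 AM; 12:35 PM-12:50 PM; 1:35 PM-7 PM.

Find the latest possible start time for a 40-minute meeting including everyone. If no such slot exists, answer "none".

17:00

Imani ∩ Jonas: 06:50-09:10, 09:55-11:00, 14:45-17:40.
Imani ∩ Jonas ∩ Nikolai: 06:50-09:10, 14:45-17:40.
Imani ∩ Jonas ∩ Nikolai ∩ Beatriz: 06:50-08:15, 15:30-17:40.
Imani ∩ Jonas ∩ Nikolai ∩ Beatriz ∩ Hana: 06:50-08:15, 15:30-17:40.
So the common availability across everyone is 06:50-08:15, 15:30-17:40.
The last common window of at least 40 minutes is 15:30-17:40; a 40-minute meeting can start as late as 17:00 and still end by 17:40.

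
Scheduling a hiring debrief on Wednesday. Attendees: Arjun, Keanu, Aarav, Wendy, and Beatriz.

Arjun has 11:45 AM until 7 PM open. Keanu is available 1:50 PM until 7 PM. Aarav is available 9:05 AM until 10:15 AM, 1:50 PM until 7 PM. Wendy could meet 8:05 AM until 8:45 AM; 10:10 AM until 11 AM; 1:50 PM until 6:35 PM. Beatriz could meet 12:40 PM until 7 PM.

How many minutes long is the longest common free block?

Arjun ∩ Keanu: 13:50-19:00.
Arjun ∩ Keanu ∩ Aarav: 13:50-19:00.
Arjun ∩ Keanu ∩ Aarav ∩ Wendy: 13:50-18:35.
Arjun ∩ Keanu ∩ Aarav ∩ Wendy ∩ Beatriz: 13:50-18:35.
Those are the intersection windows.
The longest is 13:50-18:35 at 285 minutes.

285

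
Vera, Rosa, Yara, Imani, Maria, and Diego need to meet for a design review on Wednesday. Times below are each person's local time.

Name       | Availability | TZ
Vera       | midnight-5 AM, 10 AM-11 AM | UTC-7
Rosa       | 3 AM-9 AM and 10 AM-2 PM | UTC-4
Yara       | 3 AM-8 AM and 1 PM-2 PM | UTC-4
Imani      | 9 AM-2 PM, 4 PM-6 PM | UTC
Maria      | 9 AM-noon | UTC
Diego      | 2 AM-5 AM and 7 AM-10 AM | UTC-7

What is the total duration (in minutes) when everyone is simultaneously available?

180

Vera in UTC: 07:00-12:00, 17:00-18:00 (add 7h to convert from UTC-7).
Rosa in UTC: 07:00-13:00, 14:00-18:00 (add 4h to convert from UTC-4).
Yara in UTC: 07:00-12:00, 17:00-18:00 (add 4h to convert from UTC-4).
Imani in UTC: 09:00-14:00, 16:00-18:00.
Maria in UTC: 09:00-12:00.
Diego in UTC: 09:00-12:00, 14:00-17:00 (add 7h to convert from UTC-7).
Vera ∩ Rosa: 07:00-12:00, 17:00-18:00.
Vera ∩ Rosa ∩ Yara: 07:00-12:00, 17:00-18:00.
Vera ∩ Rosa ∩ Yara ∩ Imani: 09:00-12:00, 17:00-18:00.
Vera ∩ Rosa ∩ Yara ∩ Imani ∩ Maria: 09:00-12:00.
Vera ∩ Rosa ∩ Yara ∩ Imani ∩ Maria ∩ Diego: 09:00-12:00.
So the common availability across everyone is 09:00-12:00.
That's a single block of 180 minutes.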